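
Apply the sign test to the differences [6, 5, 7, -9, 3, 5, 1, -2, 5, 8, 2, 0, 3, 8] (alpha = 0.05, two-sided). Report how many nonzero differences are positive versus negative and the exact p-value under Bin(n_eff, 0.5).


Step 1: Discard zero differences. Original n = 14; n_eff = number of nonzero differences = 13.
Nonzero differences (with sign): +6, +5, +7, -9, +3, +5, +1, -2, +5, +8, +2, +3, +8
Step 2: Count signs: positive = 11, negative = 2.
Step 3: Under H0: P(positive) = 0.5, so the number of positives S ~ Bin(13, 0.5).
Step 4: Two-sided exact p-value = sum of Bin(13,0.5) probabilities at or below the observed probability = 0.022461.
Step 5: alpha = 0.05. reject H0.

n_eff = 13, pos = 11, neg = 2, p = 0.022461, reject H0.


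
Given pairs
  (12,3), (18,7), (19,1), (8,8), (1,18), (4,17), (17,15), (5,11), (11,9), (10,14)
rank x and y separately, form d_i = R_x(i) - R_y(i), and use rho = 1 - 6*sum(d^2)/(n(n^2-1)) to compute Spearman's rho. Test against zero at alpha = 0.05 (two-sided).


Step 1: Rank x and y separately (midranks; no ties here).
rank(x): 12->7, 18->9, 19->10, 8->4, 1->1, 4->2, 17->8, 5->3, 11->6, 10->5
rank(y): 3->2, 7->3, 1->1, 8->4, 18->10, 17->9, 15->8, 11->6, 9->5, 14->7
Step 2: d_i = R_x(i) - R_y(i); compute d_i^2.
  (7-2)^2=25, (9-3)^2=36, (10-1)^2=81, (4-4)^2=0, (1-10)^2=81, (2-9)^2=49, (8-8)^2=0, (3-6)^2=9, (6-5)^2=1, (5-7)^2=4
sum(d^2) = 286.
Step 3: rho = 1 - 6*286 / (10*(10^2 - 1)) = 1 - 1716/990 = -0.733333.
Step 4: Under H0, t = rho * sqrt((n-2)/(1-rho^2)) = -3.0509 ~ t(8).
Step 5: Two-sided p-value from the t-distribution with 8 df = 0.015801.
Step 6: alpha = 0.05. reject H0.

rho = -0.7333, p = 0.015801, reject H0 at alpha = 0.05.


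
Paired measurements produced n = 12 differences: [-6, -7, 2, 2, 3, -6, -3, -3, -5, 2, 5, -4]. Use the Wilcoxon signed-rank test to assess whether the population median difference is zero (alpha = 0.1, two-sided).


Step 1: Drop any zero differences (none here) and take |d_i|.
|d| = [6, 7, 2, 2, 3, 6, 3, 3, 5, 2, 5, 4]
Step 2: Midrank |d_i| (ties get averaged ranks).
ranks: |6|->10.5, |7|->12, |2|->2, |2|->2, |3|->5, |6|->10.5, |3|->5, |3|->5, |5|->8.5, |2|->2, |5|->8.5, |4|->7
Step 3: Attach original signs; sum ranks with positive sign and with negative sign.
W+ = 2 + 2 + 5 + 2 + 8.5 = 19.5
W- = 10.5 + 12 + 10.5 + 5 + 5 + 8.5 + 7 = 58.5
(Check: W+ + W- = 78 should equal n(n+1)/2 = 78.)
Step 4: Test statistic W = min(W+, W-) = 19.5.
Step 5: Ties in |d|, so use the tie-corrected normal approximation.
        E[W] = n(n+1)/4 = 12*13/4 = 39.
        Tie groups: |d|=2 (t=3), |d|=3 (t=3), |d|=5 (t=2), |d|=6 (t=2); sum(t^3 - t) = 60.
        Var[W] = n(n+1)(2n+1)/24 - sum(t^3-t)/48 = 3900/24 - 60/48 = 161.25.
        z = (W - E[W]) / sqrt(Var[W]) = (19.5 - 39) / 12.6984 = -1.5356.
        Two-sided p = 2*Phi(z) = 0.124631.
Step 6: alpha = 0.1. fail to reject H0.

W+ = 19.5, W- = 58.5, W = min = 19.5, p = 0.124631, fail to reject H0.


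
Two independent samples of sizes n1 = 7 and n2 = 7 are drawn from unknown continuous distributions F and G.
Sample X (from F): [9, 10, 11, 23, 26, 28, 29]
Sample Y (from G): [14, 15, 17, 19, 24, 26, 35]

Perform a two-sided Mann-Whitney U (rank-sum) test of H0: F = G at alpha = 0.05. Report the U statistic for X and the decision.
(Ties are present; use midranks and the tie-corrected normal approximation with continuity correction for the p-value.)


Step 1: Combine and sort all 14 observations; assign midranks.
sorted (value, group): (9,X), (10,X), (11,X), (14,Y), (15,Y), (17,Y), (19,Y), (23,X), (24,Y), (26,X), (26,Y), (28,X), (29,X), (35,Y)
ranks: 9->1, 10->2, 11->3, 14->4, 15->5, 17->6, 19->7, 23->8, 24->9, 26->10.5, 26->10.5, 28->12, 29->13, 35->14
Step 2: Rank sum for X: R1 = 1 + 2 + 3 + 8 + 10.5 + 12 + 13 = 49.5.
Step 3: U_X = R1 - n1(n1+1)/2 = 49.5 - 7*8/2 = 49.5 - 28 = 21.5.
       U_Y = n1*n2 - U_X = 49 - 21.5 = 27.5.
Step 4: Ties are present, so use the tie-corrected normal approximation (with continuity correction) for the p-value.
Step 5: p-value = 0.749128; compare to alpha = 0.05. fail to reject H0.

U_X = 21.5, p = 0.749128, fail to reject H0 at alpha = 0.05.


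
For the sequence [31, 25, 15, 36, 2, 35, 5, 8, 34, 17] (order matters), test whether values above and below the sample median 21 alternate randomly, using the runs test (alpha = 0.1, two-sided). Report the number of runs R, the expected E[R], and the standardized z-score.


Step 1: Compute median = 21; label A = above, B = below.
Labels in order: AABABABBAB  (n_A = 5, n_B = 5)
Step 2: Count runs R = 8.
Step 3: Under H0 (random ordering), E[R] = 2*n_A*n_B/(n_A+n_B) + 1 = 2*5*5/10 + 1 = 6.0000.
        Var[R] = 2*n_A*n_B*(2*n_A*n_B - n_A - n_B) / ((n_A+n_B)^2 * (n_A+n_B-1)) = 2000/900 = 2.2222.
        SD[R] = 1.4907.
Step 4: Continuity-corrected z = (R - 0.5 - E[R]) / SD[R] = (8 - 0.5 - 6.0000) / 1.4907 = 1.0062.
Step 5: Two-sided p-value via normal approximation = 2*(1 - Phi(|z|)) = 0.314305.
Step 6: alpha = 0.1. fail to reject H0.

R = 8, z = 1.0062, p = 0.314305, fail to reject H0.


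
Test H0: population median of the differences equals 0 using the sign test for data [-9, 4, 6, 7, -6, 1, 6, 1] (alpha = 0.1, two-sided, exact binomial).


Step 1: Discard zero differences. Original n = 8; n_eff = number of nonzero differences = 8.
Nonzero differences (with sign): -9, +4, +6, +7, -6, +1, +6, +1
Step 2: Count signs: positive = 6, negative = 2.
Step 3: Under H0: P(positive) = 0.5, so the number of positives S ~ Bin(8, 0.5).
Step 4: Two-sided exact p-value = sum of Bin(8,0.5) probabilities at or below the observed probability = 0.289062.
Step 5: alpha = 0.1. fail to reject H0.

n_eff = 8, pos = 6, neg = 2, p = 0.289062, fail to reject H0.


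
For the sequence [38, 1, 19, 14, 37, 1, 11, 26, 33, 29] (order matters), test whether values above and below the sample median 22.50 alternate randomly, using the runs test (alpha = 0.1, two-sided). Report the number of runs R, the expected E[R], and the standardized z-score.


Step 1: Compute median = 22.50; label A = above, B = below.
Labels in order: ABBBABBAAA  (n_A = 5, n_B = 5)
Step 2: Count runs R = 5.
Step 3: Under H0 (random ordering), E[R] = 2*n_A*n_B/(n_A+n_B) + 1 = 2*5*5/10 + 1 = 6.0000.
        Var[R] = 2*n_A*n_B*(2*n_A*n_B - n_A - n_B) / ((n_A+n_B)^2 * (n_A+n_B-1)) = 2000/900 = 2.2222.
        SD[R] = 1.4907.
Step 4: Continuity-corrected z = (R + 0.5 - E[R]) / SD[R] = (5 + 0.5 - 6.0000) / 1.4907 = -0.3354.
Step 5: Two-sided p-value via normal approximation = 2*(1 - Phi(|z|)) = 0.737316.
Step 6: alpha = 0.1. fail to reject H0.

R = 5, z = -0.3354, p = 0.737316, fail to reject H0.


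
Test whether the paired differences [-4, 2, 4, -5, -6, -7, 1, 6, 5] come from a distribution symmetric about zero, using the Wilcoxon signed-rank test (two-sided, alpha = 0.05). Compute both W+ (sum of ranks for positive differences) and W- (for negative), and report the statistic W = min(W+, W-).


Step 1: Drop any zero differences (none here) and take |d_i|.
|d| = [4, 2, 4, 5, 6, 7, 1, 6, 5]
Step 2: Midrank |d_i| (ties get averaged ranks).
ranks: |4|->3.5, |2|->2, |4|->3.5, |5|->5.5, |6|->7.5, |7|->9, |1|->1, |6|->7.5, |5|->5.5
Step 3: Attach original signs; sum ranks with positive sign and with negative sign.
W+ = 2 + 3.5 + 1 + 7.5 + 5.5 = 19.5
W- = 3.5 + 5.5 + 7.5 + 9 = 25.5
(Check: W+ + W- = 45 should equal n(n+1)/2 = 45.)
Step 4: Test statistic W = min(W+, W-) = 19.5.
Step 5: Ties in |d|, so use the tie-corrected normal approximation.
        E[W] = n(n+1)/4 = 9*10/4 = 22.5.
        Tie groups: |d|=4 (t=2), |d|=5 (t=2), |d|=6 (t=2); sum(t^3 - t) = 18.
        Var[W] = n(n+1)(2n+1)/24 - sum(t^3-t)/48 = 1710/24 - 18/48 = 70.875.
        z = (W - E[W]) / sqrt(Var[W]) = (19.5 - 22.5) / 8.4187 = -0.3563.
        Two-sided p = 2*Phi(z) = 0.721580.
Step 6: alpha = 0.05. fail to reject H0.

W+ = 19.5, W- = 25.5, W = min = 19.5, p = 0.721580, fail to reject H0.


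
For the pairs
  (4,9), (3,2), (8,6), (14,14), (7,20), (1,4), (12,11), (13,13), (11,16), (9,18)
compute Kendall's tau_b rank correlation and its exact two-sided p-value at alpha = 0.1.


Step 1: Enumerate the 45 unordered pairs (i,j) with i<j and classify each by sign(x_j-x_i) * sign(y_j-y_i).
  (1,2):dx=-1,dy=-7->C; (1,3):dx=+4,dy=-3->D; (1,4):dx=+10,dy=+5->C; (1,5):dx=+3,dy=+11->C
  (1,6):dx=-3,dy=-5->C; (1,7):dx=+8,dy=+2->C; (1,8):dx=+9,dy=+4->C; (1,9):dx=+7,dy=+7->C
  (1,10):dx=+5,dy=+9->C; (2,3):dx=+5,dy=+4->C; (2,4):dx=+11,dy=+12->C; (2,5):dx=+4,dy=+18->C
  (2,6):dx=-2,dy=+2->D; (2,7):dx=+9,dy=+9->C; (2,8):dx=+10,dy=+11->C; (2,9):dx=+8,dy=+14->C
  (2,10):dx=+6,dy=+16->C; (3,4):dx=+6,dy=+8->C; (3,5):dx=-1,dy=+14->D; (3,6):dx=-7,dy=-2->C
  (3,7):dx=+4,dy=+5->C; (3,8):dx=+5,dy=+7->C; (3,9):dx=+3,dy=+10->C; (3,10):dx=+1,dy=+12->C
  (4,5):dx=-7,dy=+6->D; (4,6):dx=-13,dy=-10->C; (4,7):dx=-2,dy=-3->C; (4,8):dx=-1,dy=-1->C
  (4,9):dx=-3,dy=+2->D; (4,10):dx=-5,dy=+4->D; (5,6):dx=-6,dy=-16->C; (5,7):dx=+5,dy=-9->D
  (5,8):dx=+6,dy=-7->D; (5,9):dx=+4,dy=-4->D; (5,10):dx=+2,dy=-2->D; (6,7):dx=+11,dy=+7->C
  (6,8):dx=+12,dy=+9->C; (6,9):dx=+10,dy=+12->C; (6,10):dx=+8,dy=+14->C; (7,8):dx=+1,dy=+2->C
  (7,9):dx=-1,dy=+5->D; (7,10):dx=-3,dy=+7->D; (8,9):dx=-2,dy=+3->D; (8,10):dx=-4,dy=+5->D
  (9,10):dx=-2,dy=+2->D
Step 2: C = 30, D = 15, total pairs = 45.
Step 3: tau = (C - D)/(n(n-1)/2) = (30 - 15)/45 = 0.333333.
Step 4: Exact two-sided p-value (enumerate n! = 3628800 permutations of y under H0): p = 0.216373.
Step 5: alpha = 0.1. fail to reject H0.

tau_b = 0.3333 (C=30, D=15), p = 0.216373, fail to reject H0.


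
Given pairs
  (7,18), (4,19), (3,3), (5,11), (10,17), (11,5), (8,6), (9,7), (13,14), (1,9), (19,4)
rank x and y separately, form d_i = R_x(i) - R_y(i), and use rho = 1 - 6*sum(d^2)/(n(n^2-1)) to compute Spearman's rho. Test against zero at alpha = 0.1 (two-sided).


Step 1: Rank x and y separately (midranks; no ties here).
rank(x): 7->5, 4->3, 3->2, 5->4, 10->8, 11->9, 8->6, 9->7, 13->10, 1->1, 19->11
rank(y): 18->10, 19->11, 3->1, 11->7, 17->9, 5->3, 6->4, 7->5, 14->8, 9->6, 4->2
Step 2: d_i = R_x(i) - R_y(i); compute d_i^2.
  (5-10)^2=25, (3-11)^2=64, (2-1)^2=1, (4-7)^2=9, (8-9)^2=1, (9-3)^2=36, (6-4)^2=4, (7-5)^2=4, (10-8)^2=4, (1-6)^2=25, (11-2)^2=81
sum(d^2) = 254.
Step 3: rho = 1 - 6*254 / (11*(11^2 - 1)) = 1 - 1524/1320 = -0.154545.
Step 4: Under H0, t = rho * sqrt((n-2)/(1-rho^2)) = -0.4693 ~ t(9).
Step 5: Two-sided p-value from the t-distribution with 9 df = 0.650034.
Step 6: alpha = 0.1. fail to reject H0.

rho = -0.1545, p = 0.650034, fail to reject H0 at alpha = 0.1.


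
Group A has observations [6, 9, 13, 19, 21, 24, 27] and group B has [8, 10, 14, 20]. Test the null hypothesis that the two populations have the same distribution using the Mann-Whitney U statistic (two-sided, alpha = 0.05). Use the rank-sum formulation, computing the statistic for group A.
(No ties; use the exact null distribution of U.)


Step 1: Combine and sort all 11 observations; assign midranks.
sorted (value, group): (6,X), (8,Y), (9,X), (10,Y), (13,X), (14,Y), (19,X), (20,Y), (21,X), (24,X), (27,X)
ranks: 6->1, 8->2, 9->3, 10->4, 13->5, 14->6, 19->7, 20->8, 21->9, 24->10, 27->11
Step 2: Rank sum for X: R1 = 1 + 3 + 5 + 7 + 9 + 10 + 11 = 46.
Step 3: U_X = R1 - n1(n1+1)/2 = 46 - 7*8/2 = 46 - 28 = 18.
       U_Y = n1*n2 - U_X = 28 - 18 = 10.
Step 4: No ties, so the exact null distribution of U (based on enumerating the C(11,7) = 330 equally likely rank assignments) gives the two-sided p-value.
Step 5: p-value = 0.527273; compare to alpha = 0.05. fail to reject H0.

U_X = 18, p = 0.527273, fail to reject H0 at alpha = 0.05.


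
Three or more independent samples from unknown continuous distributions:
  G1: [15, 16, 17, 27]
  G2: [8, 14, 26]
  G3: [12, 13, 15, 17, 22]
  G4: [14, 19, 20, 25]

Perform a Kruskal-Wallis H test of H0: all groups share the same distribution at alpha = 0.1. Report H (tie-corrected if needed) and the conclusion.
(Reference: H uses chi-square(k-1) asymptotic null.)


Step 1: Combine all N = 16 observations and assign midranks.
sorted (value, group, rank): (8,G2,1), (12,G3,2), (13,G3,3), (14,G2,4.5), (14,G4,4.5), (15,G1,6.5), (15,G3,6.5), (16,G1,8), (17,G1,9.5), (17,G3,9.5), (19,G4,11), (20,G4,12), (22,G3,13), (25,G4,14), (26,G2,15), (27,G1,16)
Step 2: Sum ranks within each group.
R_1 = 40 (n_1 = 4)
R_2 = 20.5 (n_2 = 3)
R_3 = 34 (n_3 = 5)
R_4 = 41.5 (n_4 = 4)
Step 3: H = 12/(N(N+1)) * sum(R_i^2/n_i) - 3(N+1)
     = 12/(16*17) * (40^2/4 + 20.5^2/3 + 34^2/5 + 41.5^2/4) - 3*17
     = 0.044118 * 1201.85 - 51
     = 2.022610.
Step 4: Ties present; correction factor C = 1 - 18/(16^3 - 16) = 0.995588. Corrected H = 2.022610 / 0.995588 = 2.031573.
Step 5: Under H0, H ~ chi^2(3); p-value = 0.565880.
Step 6: alpha = 0.1. fail to reject H0.

H = 2.0316, df = 3, p = 0.565880, fail to reject H0.


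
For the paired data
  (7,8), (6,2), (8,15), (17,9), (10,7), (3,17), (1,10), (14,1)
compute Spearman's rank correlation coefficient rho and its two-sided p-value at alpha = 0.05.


Step 1: Rank x and y separately (midranks; no ties here).
rank(x): 7->4, 6->3, 8->5, 17->8, 10->6, 3->2, 1->1, 14->7
rank(y): 8->4, 2->2, 15->7, 9->5, 7->3, 17->8, 10->6, 1->1
Step 2: d_i = R_x(i) - R_y(i); compute d_i^2.
  (4-4)^2=0, (3-2)^2=1, (5-7)^2=4, (8-5)^2=9, (6-3)^2=9, (2-8)^2=36, (1-6)^2=25, (7-1)^2=36
sum(d^2) = 120.
Step 3: rho = 1 - 6*120 / (8*(8^2 - 1)) = 1 - 720/504 = -0.428571.
Step 4: Under H0, t = rho * sqrt((n-2)/(1-rho^2)) = -1.1619 ~ t(6).
Step 5: Two-sided p-value from the t-distribution with 6 df = 0.289403.
Step 6: alpha = 0.05. fail to reject H0.

rho = -0.4286, p = 0.289403, fail to reject H0 at alpha = 0.05.


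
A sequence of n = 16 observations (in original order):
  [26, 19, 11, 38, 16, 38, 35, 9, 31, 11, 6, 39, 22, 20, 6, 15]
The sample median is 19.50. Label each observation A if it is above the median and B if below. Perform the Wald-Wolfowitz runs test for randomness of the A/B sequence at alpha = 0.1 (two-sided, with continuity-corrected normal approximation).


Step 1: Compute median = 19.50; label A = above, B = below.
Labels in order: ABBABAABABBAAABB  (n_A = 8, n_B = 8)
Step 2: Count runs R = 10.
Step 3: Under H0 (random ordering), E[R] = 2*n_A*n_B/(n_A+n_B) + 1 = 2*8*8/16 + 1 = 9.0000.
        Var[R] = 2*n_A*n_B*(2*n_A*n_B - n_A - n_B) / ((n_A+n_B)^2 * (n_A+n_B-1)) = 14336/3840 = 3.7333.
        SD[R] = 1.9322.
Step 4: Continuity-corrected z = (R - 0.5 - E[R]) / SD[R] = (10 - 0.5 - 9.0000) / 1.9322 = 0.2588.
Step 5: Two-sided p-value via normal approximation = 2*(1 - Phi(|z|)) = 0.795809.
Step 6: alpha = 0.1. fail to reject H0.

R = 10, z = 0.2588, p = 0.795809, fail to reject H0.


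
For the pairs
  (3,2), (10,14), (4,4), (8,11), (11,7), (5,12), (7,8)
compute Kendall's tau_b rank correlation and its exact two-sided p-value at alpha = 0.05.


Step 1: Enumerate the 21 unordered pairs (i,j) with i<j and classify each by sign(x_j-x_i) * sign(y_j-y_i).
  (1,2):dx=+7,dy=+12->C; (1,3):dx=+1,dy=+2->C; (1,4):dx=+5,dy=+9->C; (1,5):dx=+8,dy=+5->C
  (1,6):dx=+2,dy=+10->C; (1,7):dx=+4,dy=+6->C; (2,3):dx=-6,dy=-10->C; (2,4):dx=-2,dy=-3->C
  (2,5):dx=+1,dy=-7->D; (2,6):dx=-5,dy=-2->C; (2,7):dx=-3,dy=-6->C; (3,4):dx=+4,dy=+7->C
  (3,5):dx=+7,dy=+3->C; (3,6):dx=+1,dy=+8->C; (3,7):dx=+3,dy=+4->C; (4,5):dx=+3,dy=-4->D
  (4,6):dx=-3,dy=+1->D; (4,7):dx=-1,dy=-3->C; (5,6):dx=-6,dy=+5->D; (5,7):dx=-4,dy=+1->D
  (6,7):dx=+2,dy=-4->D
Step 2: C = 15, D = 6, total pairs = 21.
Step 3: tau = (C - D)/(n(n-1)/2) = (15 - 6)/21 = 0.428571.
Step 4: Exact two-sided p-value (enumerate n! = 5040 permutations of y under H0): p = 0.238889.
Step 5: alpha = 0.05. fail to reject H0.

tau_b = 0.4286 (C=15, D=6), p = 0.238889, fail to reject H0.


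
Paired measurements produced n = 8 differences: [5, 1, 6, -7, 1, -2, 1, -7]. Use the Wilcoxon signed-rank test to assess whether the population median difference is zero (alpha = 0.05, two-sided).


Step 1: Drop any zero differences (none here) and take |d_i|.
|d| = [5, 1, 6, 7, 1, 2, 1, 7]
Step 2: Midrank |d_i| (ties get averaged ranks).
ranks: |5|->5, |1|->2, |6|->6, |7|->7.5, |1|->2, |2|->4, |1|->2, |7|->7.5
Step 3: Attach original signs; sum ranks with positive sign and with negative sign.
W+ = 5 + 2 + 6 + 2 + 2 = 17
W- = 7.5 + 4 + 7.5 = 19
(Check: W+ + W- = 36 should equal n(n+1)/2 = 36.)
Step 4: Test statistic W = min(W+, W-) = 17.
Step 5: Ties in |d|, so use the tie-corrected normal approximation.
        E[W] = n(n+1)/4 = 8*9/4 = 18.
        Tie groups: |d|=1 (t=3), |d|=7 (t=2); sum(t^3 - t) = 30.
        Var[W] = n(n+1)(2n+1)/24 - sum(t^3-t)/48 = 1224/24 - 30/48 = 50.375.
        z = (W - E[W]) / sqrt(Var[W]) = (17 - 18) / 7.0975 = -0.1409.
        Two-sided p = 2*Phi(z) = 0.887954.
Step 6: alpha = 0.05. fail to reject H0.

W+ = 17, W- = 19, W = min = 17, p = 0.887954, fail to reject H0.


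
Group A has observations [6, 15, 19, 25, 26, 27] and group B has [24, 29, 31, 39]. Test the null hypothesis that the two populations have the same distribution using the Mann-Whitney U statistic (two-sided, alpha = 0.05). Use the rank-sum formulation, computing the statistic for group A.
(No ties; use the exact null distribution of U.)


Step 1: Combine and sort all 10 observations; assign midranks.
sorted (value, group): (6,X), (15,X), (19,X), (24,Y), (25,X), (26,X), (27,X), (29,Y), (31,Y), (39,Y)
ranks: 6->1, 15->2, 19->3, 24->4, 25->5, 26->6, 27->7, 29->8, 31->9, 39->10
Step 2: Rank sum for X: R1 = 1 + 2 + 3 + 5 + 6 + 7 = 24.
Step 3: U_X = R1 - n1(n1+1)/2 = 24 - 6*7/2 = 24 - 21 = 3.
       U_Y = n1*n2 - U_X = 24 - 3 = 21.
Step 4: No ties, so the exact null distribution of U (based on enumerating the C(10,6) = 210 equally likely rank assignments) gives the two-sided p-value.
Step 5: p-value = 0.066667; compare to alpha = 0.05. fail to reject H0.

U_X = 3, p = 0.066667, fail to reject H0 at alpha = 0.05.


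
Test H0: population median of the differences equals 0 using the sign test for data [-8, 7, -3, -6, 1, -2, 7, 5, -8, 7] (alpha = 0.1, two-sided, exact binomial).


Step 1: Discard zero differences. Original n = 10; n_eff = number of nonzero differences = 10.
Nonzero differences (with sign): -8, +7, -3, -6, +1, -2, +7, +5, -8, +7
Step 2: Count signs: positive = 5, negative = 5.
Step 3: Under H0: P(positive) = 0.5, so the number of positives S ~ Bin(10, 0.5).
Step 4: Two-sided exact p-value = sum of Bin(10,0.5) probabilities at or below the observed probability = 1.000000.
Step 5: alpha = 0.1. fail to reject H0.

n_eff = 10, pos = 5, neg = 5, p = 1.000000, fail to reject H0.


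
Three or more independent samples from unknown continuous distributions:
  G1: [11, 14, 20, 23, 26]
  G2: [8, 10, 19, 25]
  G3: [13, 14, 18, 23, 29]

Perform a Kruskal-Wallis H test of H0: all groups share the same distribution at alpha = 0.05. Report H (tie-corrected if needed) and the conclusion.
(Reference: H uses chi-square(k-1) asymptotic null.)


Step 1: Combine all N = 14 observations and assign midranks.
sorted (value, group, rank): (8,G2,1), (10,G2,2), (11,G1,3), (13,G3,4), (14,G1,5.5), (14,G3,5.5), (18,G3,7), (19,G2,8), (20,G1,9), (23,G1,10.5), (23,G3,10.5), (25,G2,12), (26,G1,13), (29,G3,14)
Step 2: Sum ranks within each group.
R_1 = 41 (n_1 = 5)
R_2 = 23 (n_2 = 4)
R_3 = 41 (n_3 = 5)
Step 3: H = 12/(N(N+1)) * sum(R_i^2/n_i) - 3(N+1)
     = 12/(14*15) * (41^2/5 + 23^2/4 + 41^2/5) - 3*15
     = 0.057143 * 804.65 - 45
     = 0.980000.
Step 4: Ties present; correction factor C = 1 - 12/(14^3 - 14) = 0.995604. Corrected H = 0.980000 / 0.995604 = 0.984327.
Step 5: Under H0, H ~ chi^2(2); p-value = 0.611302.
Step 6: alpha = 0.05. fail to reject H0.

H = 0.9843, df = 2, p = 0.611302, fail to reject H0.


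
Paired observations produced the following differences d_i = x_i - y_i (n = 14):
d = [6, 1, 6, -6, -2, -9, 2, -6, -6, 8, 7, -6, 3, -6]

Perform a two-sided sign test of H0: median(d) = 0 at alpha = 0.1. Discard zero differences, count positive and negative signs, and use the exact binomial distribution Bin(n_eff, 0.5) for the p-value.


Step 1: Discard zero differences. Original n = 14; n_eff = number of nonzero differences = 14.
Nonzero differences (with sign): +6, +1, +6, -6, -2, -9, +2, -6, -6, +8, +7, -6, +3, -6
Step 2: Count signs: positive = 7, negative = 7.
Step 3: Under H0: P(positive) = 0.5, so the number of positives S ~ Bin(14, 0.5).
Step 4: Two-sided exact p-value = sum of Bin(14,0.5) probabilities at or below the observed probability = 1.000000.
Step 5: alpha = 0.1. fail to reject H0.

n_eff = 14, pos = 7, neg = 7, p = 1.000000, fail to reject H0.


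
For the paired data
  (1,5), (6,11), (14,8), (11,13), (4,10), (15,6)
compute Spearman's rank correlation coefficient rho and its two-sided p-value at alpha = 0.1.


Step 1: Rank x and y separately (midranks; no ties here).
rank(x): 1->1, 6->3, 14->5, 11->4, 4->2, 15->6
rank(y): 5->1, 11->5, 8->3, 13->6, 10->4, 6->2
Step 2: d_i = R_x(i) - R_y(i); compute d_i^2.
  (1-1)^2=0, (3-5)^2=4, (5-3)^2=4, (4-6)^2=4, (2-4)^2=4, (6-2)^2=16
sum(d^2) = 32.
Step 3: rho = 1 - 6*32 / (6*(6^2 - 1)) = 1 - 192/210 = 0.085714.
Step 4: Under H0, t = rho * sqrt((n-2)/(1-rho^2)) = 0.1721 ~ t(4).
Step 5: Two-sided p-value from the t-distribution with 4 df = 0.871743.
Step 6: alpha = 0.1. fail to reject H0.

rho = 0.0857, p = 0.871743, fail to reject H0 at alpha = 0.1.


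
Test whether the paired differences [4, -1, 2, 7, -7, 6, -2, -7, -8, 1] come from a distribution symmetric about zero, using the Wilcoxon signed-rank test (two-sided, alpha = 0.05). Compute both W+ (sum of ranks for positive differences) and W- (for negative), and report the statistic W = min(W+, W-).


Step 1: Drop any zero differences (none here) and take |d_i|.
|d| = [4, 1, 2, 7, 7, 6, 2, 7, 8, 1]
Step 2: Midrank |d_i| (ties get averaged ranks).
ranks: |4|->5, |1|->1.5, |2|->3.5, |7|->8, |7|->8, |6|->6, |2|->3.5, |7|->8, |8|->10, |1|->1.5
Step 3: Attach original signs; sum ranks with positive sign and with negative sign.
W+ = 5 + 3.5 + 8 + 6 + 1.5 = 24
W- = 1.5 + 8 + 3.5 + 8 + 10 = 31
(Check: W+ + W- = 55 should equal n(n+1)/2 = 55.)
Step 4: Test statistic W = min(W+, W-) = 24.
Step 5: Ties in |d|, so use the tie-corrected normal approximation.
        E[W] = n(n+1)/4 = 10*11/4 = 27.5.
        Tie groups: |d|=1 (t=2), |d|=2 (t=2), |d|=7 (t=3); sum(t^3 - t) = 36.
        Var[W] = n(n+1)(2n+1)/24 - sum(t^3-t)/48 = 2310/24 - 36/48 = 95.5.
        z = (W - E[W]) / sqrt(Var[W]) = (24 - 27.5) / 9.7724 = -0.3582.
        Two-sided p = 2*Phi(z) = 0.720230.
Step 6: alpha = 0.05. fail to reject H0.

W+ = 24, W- = 31, W = min = 24, p = 0.720230, fail to reject H0.


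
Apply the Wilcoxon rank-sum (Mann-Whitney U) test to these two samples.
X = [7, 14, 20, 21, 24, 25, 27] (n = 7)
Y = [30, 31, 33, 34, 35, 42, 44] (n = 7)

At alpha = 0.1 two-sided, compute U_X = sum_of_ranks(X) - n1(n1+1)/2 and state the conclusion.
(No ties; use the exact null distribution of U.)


Step 1: Combine and sort all 14 observations; assign midranks.
sorted (value, group): (7,X), (14,X), (20,X), (21,X), (24,X), (25,X), (27,X), (30,Y), (31,Y), (33,Y), (34,Y), (35,Y), (42,Y), (44,Y)
ranks: 7->1, 14->2, 20->3, 21->4, 24->5, 25->6, 27->7, 30->8, 31->9, 33->10, 34->11, 35->12, 42->13, 44->14
Step 2: Rank sum for X: R1 = 1 + 2 + 3 + 4 + 5 + 6 + 7 = 28.
Step 3: U_X = R1 - n1(n1+1)/2 = 28 - 7*8/2 = 28 - 28 = 0.
       U_Y = n1*n2 - U_X = 49 - 0 = 49.
Step 4: No ties, so the exact null distribution of U (based on enumerating the C(14,7) = 3432 equally likely rank assignments) gives the two-sided p-value.
Step 5: p-value = 0.000583; compare to alpha = 0.1. reject H0.

U_X = 0, p = 0.000583, reject H0 at alpha = 0.1.


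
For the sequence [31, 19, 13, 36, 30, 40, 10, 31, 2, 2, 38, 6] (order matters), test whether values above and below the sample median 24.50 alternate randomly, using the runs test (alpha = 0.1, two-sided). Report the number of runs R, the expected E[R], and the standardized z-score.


Step 1: Compute median = 24.50; label A = above, B = below.
Labels in order: ABBAAABABBAB  (n_A = 6, n_B = 6)
Step 2: Count runs R = 8.
Step 3: Under H0 (random ordering), E[R] = 2*n_A*n_B/(n_A+n_B) + 1 = 2*6*6/12 + 1 = 7.0000.
        Var[R] = 2*n_A*n_B*(2*n_A*n_B - n_A - n_B) / ((n_A+n_B)^2 * (n_A+n_B-1)) = 4320/1584 = 2.7273.
        SD[R] = 1.6514.
Step 4: Continuity-corrected z = (R - 0.5 - E[R]) / SD[R] = (8 - 0.5 - 7.0000) / 1.6514 = 0.3028.
Step 5: Two-sided p-value via normal approximation = 2*(1 - Phi(|z|)) = 0.762069.
Step 6: alpha = 0.1. fail to reject H0.

R = 8, z = 0.3028, p = 0.762069, fail to reject H0.


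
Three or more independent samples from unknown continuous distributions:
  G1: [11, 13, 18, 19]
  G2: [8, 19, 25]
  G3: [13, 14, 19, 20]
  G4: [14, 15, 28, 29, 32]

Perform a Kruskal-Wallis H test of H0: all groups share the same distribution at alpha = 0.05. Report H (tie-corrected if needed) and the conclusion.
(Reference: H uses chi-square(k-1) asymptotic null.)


Step 1: Combine all N = 16 observations and assign midranks.
sorted (value, group, rank): (8,G2,1), (11,G1,2), (13,G1,3.5), (13,G3,3.5), (14,G3,5.5), (14,G4,5.5), (15,G4,7), (18,G1,8), (19,G1,10), (19,G2,10), (19,G3,10), (20,G3,12), (25,G2,13), (28,G4,14), (29,G4,15), (32,G4,16)
Step 2: Sum ranks within each group.
R_1 = 23.5 (n_1 = 4)
R_2 = 24 (n_2 = 3)
R_3 = 31 (n_3 = 4)
R_4 = 57.5 (n_4 = 5)
Step 3: H = 12/(N(N+1)) * sum(R_i^2/n_i) - 3(N+1)
     = 12/(16*17) * (23.5^2/4 + 24^2/3 + 31^2/4 + 57.5^2/5) - 3*17
     = 0.044118 * 1231.56 - 51
     = 3.333640.
Step 4: Ties present; correction factor C = 1 - 36/(16^3 - 16) = 0.991176. Corrected H = 3.333640 / 0.991176 = 3.363316.
Step 5: Under H0, H ~ chi^2(3); p-value = 0.338927.
Step 6: alpha = 0.05. fail to reject H0.

H = 3.3633, df = 3, p = 0.338927, fail to reject H0.


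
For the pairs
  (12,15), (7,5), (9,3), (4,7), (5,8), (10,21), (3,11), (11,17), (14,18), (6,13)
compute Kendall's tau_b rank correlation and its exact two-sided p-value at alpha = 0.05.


Step 1: Enumerate the 45 unordered pairs (i,j) with i<j and classify each by sign(x_j-x_i) * sign(y_j-y_i).
  (1,2):dx=-5,dy=-10->C; (1,3):dx=-3,dy=-12->C; (1,4):dx=-8,dy=-8->C; (1,5):dx=-7,dy=-7->C
  (1,6):dx=-2,dy=+6->D; (1,7):dx=-9,dy=-4->C; (1,8):dx=-1,dy=+2->D; (1,9):dx=+2,dy=+3->C
  (1,10):dx=-6,dy=-2->C; (2,3):dx=+2,dy=-2->D; (2,4):dx=-3,dy=+2->D; (2,5):dx=-2,dy=+3->D
  (2,6):dx=+3,dy=+16->C; (2,7):dx=-4,dy=+6->D; (2,8):dx=+4,dy=+12->C; (2,9):dx=+7,dy=+13->C
  (2,10):dx=-1,dy=+8->D; (3,4):dx=-5,dy=+4->D; (3,5):dx=-4,dy=+5->D; (3,6):dx=+1,dy=+18->C
  (3,7):dx=-6,dy=+8->D; (3,8):dx=+2,dy=+14->C; (3,9):dx=+5,dy=+15->C; (3,10):dx=-3,dy=+10->D
  (4,5):dx=+1,dy=+1->C; (4,6):dx=+6,dy=+14->C; (4,7):dx=-1,dy=+4->D; (4,8):dx=+7,dy=+10->C
  (4,9):dx=+10,dy=+11->C; (4,10):dx=+2,dy=+6->C; (5,6):dx=+5,dy=+13->C; (5,7):dx=-2,dy=+3->D
  (5,8):dx=+6,dy=+9->C; (5,9):dx=+9,dy=+10->C; (5,10):dx=+1,dy=+5->C; (6,7):dx=-7,dy=-10->C
  (6,8):dx=+1,dy=-4->D; (6,9):dx=+4,dy=-3->D; (6,10):dx=-4,dy=-8->C; (7,8):dx=+8,dy=+6->C
  (7,9):dx=+11,dy=+7->C; (7,10):dx=+3,dy=+2->C; (8,9):dx=+3,dy=+1->C; (8,10):dx=-5,dy=-4->C
  (9,10):dx=-8,dy=-5->C
Step 2: C = 30, D = 15, total pairs = 45.
Step 3: tau = (C - D)/(n(n-1)/2) = (30 - 15)/45 = 0.333333.
Step 4: Exact two-sided p-value (enumerate n! = 3628800 permutations of y under H0): p = 0.216373.
Step 5: alpha = 0.05. fail to reject H0.

tau_b = 0.3333 (C=30, D=15), p = 0.216373, fail to reject H0.


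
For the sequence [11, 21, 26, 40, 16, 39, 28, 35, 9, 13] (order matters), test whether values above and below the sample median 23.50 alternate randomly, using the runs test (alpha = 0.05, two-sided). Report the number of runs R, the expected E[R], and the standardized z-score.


Step 1: Compute median = 23.50; label A = above, B = below.
Labels in order: BBAABAAABB  (n_A = 5, n_B = 5)
Step 2: Count runs R = 5.
Step 3: Under H0 (random ordering), E[R] = 2*n_A*n_B/(n_A+n_B) + 1 = 2*5*5/10 + 1 = 6.0000.
        Var[R] = 2*n_A*n_B*(2*n_A*n_B - n_A - n_B) / ((n_A+n_B)^2 * (n_A+n_B-1)) = 2000/900 = 2.2222.
        SD[R] = 1.4907.
Step 4: Continuity-corrected z = (R + 0.5 - E[R]) / SD[R] = (5 + 0.5 - 6.0000) / 1.4907 = -0.3354.
Step 5: Two-sided p-value via normal approximation = 2*(1 - Phi(|z|)) = 0.737316.
Step 6: alpha = 0.05. fail to reject H0.

R = 5, z = -0.3354, p = 0.737316, fail to reject H0.


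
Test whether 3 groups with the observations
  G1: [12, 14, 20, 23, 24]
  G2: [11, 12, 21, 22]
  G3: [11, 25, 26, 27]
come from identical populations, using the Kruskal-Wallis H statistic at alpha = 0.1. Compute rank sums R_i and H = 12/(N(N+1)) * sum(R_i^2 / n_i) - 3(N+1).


Step 1: Combine all N = 13 observations and assign midranks.
sorted (value, group, rank): (11,G2,1.5), (11,G3,1.5), (12,G1,3.5), (12,G2,3.5), (14,G1,5), (20,G1,6), (21,G2,7), (22,G2,8), (23,G1,9), (24,G1,10), (25,G3,11), (26,G3,12), (27,G3,13)
Step 2: Sum ranks within each group.
R_1 = 33.5 (n_1 = 5)
R_2 = 20 (n_2 = 4)
R_3 = 37.5 (n_3 = 4)
Step 3: H = 12/(N(N+1)) * sum(R_i^2/n_i) - 3(N+1)
     = 12/(13*14) * (33.5^2/5 + 20^2/4 + 37.5^2/4) - 3*14
     = 0.065934 * 676.013 - 42
     = 2.572253.
Step 4: Ties present; correction factor C = 1 - 12/(13^3 - 13) = 0.994505. Corrected H = 2.572253 / 0.994505 = 2.586464.
Step 5: Under H0, H ~ chi^2(2); p-value = 0.274383.
Step 6: alpha = 0.1. fail to reject H0.

H = 2.5865, df = 2, p = 0.274383, fail to reject H0.


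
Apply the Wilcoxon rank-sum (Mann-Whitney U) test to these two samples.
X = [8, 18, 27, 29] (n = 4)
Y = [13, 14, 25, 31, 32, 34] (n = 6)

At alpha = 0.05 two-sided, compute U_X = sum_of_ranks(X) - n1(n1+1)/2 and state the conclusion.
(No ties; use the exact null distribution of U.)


Step 1: Combine and sort all 10 observations; assign midranks.
sorted (value, group): (8,X), (13,Y), (14,Y), (18,X), (25,Y), (27,X), (29,X), (31,Y), (32,Y), (34,Y)
ranks: 8->1, 13->2, 14->3, 18->4, 25->5, 27->6, 29->7, 31->8, 32->9, 34->10
Step 2: Rank sum for X: R1 = 1 + 4 + 6 + 7 = 18.
Step 3: U_X = R1 - n1(n1+1)/2 = 18 - 4*5/2 = 18 - 10 = 8.
       U_Y = n1*n2 - U_X = 24 - 8 = 16.
Step 4: No ties, so the exact null distribution of U (based on enumerating the C(10,4) = 210 equally likely rank assignments) gives the two-sided p-value.
Step 5: p-value = 0.476190; compare to alpha = 0.05. fail to reject H0.

U_X = 8, p = 0.476190, fail to reject H0 at alpha = 0.05.


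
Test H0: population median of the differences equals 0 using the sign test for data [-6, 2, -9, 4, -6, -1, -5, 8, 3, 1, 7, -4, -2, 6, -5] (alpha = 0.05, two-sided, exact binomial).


Step 1: Discard zero differences. Original n = 15; n_eff = number of nonzero differences = 15.
Nonzero differences (with sign): -6, +2, -9, +4, -6, -1, -5, +8, +3, +1, +7, -4, -2, +6, -5
Step 2: Count signs: positive = 7, negative = 8.
Step 3: Under H0: P(positive) = 0.5, so the number of positives S ~ Bin(15, 0.5).
Step 4: Two-sided exact p-value = sum of Bin(15,0.5) probabilities at or below the observed probability = 1.000000.
Step 5: alpha = 0.05. fail to reject H0.

n_eff = 15, pos = 7, neg = 8, p = 1.000000, fail to reject H0.


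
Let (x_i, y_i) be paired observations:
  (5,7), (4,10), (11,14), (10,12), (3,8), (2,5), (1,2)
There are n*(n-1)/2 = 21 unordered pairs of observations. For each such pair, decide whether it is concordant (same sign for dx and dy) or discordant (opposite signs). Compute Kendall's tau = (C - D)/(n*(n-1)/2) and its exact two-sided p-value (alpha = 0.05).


Step 1: Enumerate the 21 unordered pairs (i,j) with i<j and classify each by sign(x_j-x_i) * sign(y_j-y_i).
  (1,2):dx=-1,dy=+3->D; (1,3):dx=+6,dy=+7->C; (1,4):dx=+5,dy=+5->C; (1,5):dx=-2,dy=+1->D
  (1,6):dx=-3,dy=-2->C; (1,7):dx=-4,dy=-5->C; (2,3):dx=+7,dy=+4->C; (2,4):dx=+6,dy=+2->C
  (2,5):dx=-1,dy=-2->C; (2,6):dx=-2,dy=-5->C; (2,7):dx=-3,dy=-8->C; (3,4):dx=-1,dy=-2->C
  (3,5):dx=-8,dy=-6->C; (3,6):dx=-9,dy=-9->C; (3,7):dx=-10,dy=-12->C; (4,5):dx=-7,dy=-4->C
  (4,6):dx=-8,dy=-7->C; (4,7):dx=-9,dy=-10->C; (5,6):dx=-1,dy=-3->C; (5,7):dx=-2,dy=-6->C
  (6,7):dx=-1,dy=-3->C
Step 2: C = 19, D = 2, total pairs = 21.
Step 3: tau = (C - D)/(n(n-1)/2) = (19 - 2)/21 = 0.809524.
Step 4: Exact two-sided p-value (enumerate n! = 5040 permutations of y under H0): p = 0.010714.
Step 5: alpha = 0.05. reject H0.

tau_b = 0.8095 (C=19, D=2), p = 0.010714, reject H0.


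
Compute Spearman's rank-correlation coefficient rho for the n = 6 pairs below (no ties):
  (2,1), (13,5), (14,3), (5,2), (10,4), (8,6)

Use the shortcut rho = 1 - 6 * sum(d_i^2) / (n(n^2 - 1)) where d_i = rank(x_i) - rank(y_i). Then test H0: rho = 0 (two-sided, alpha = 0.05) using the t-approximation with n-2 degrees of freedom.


Step 1: Rank x and y separately (midranks; no ties here).
rank(x): 2->1, 13->5, 14->6, 5->2, 10->4, 8->3
rank(y): 1->1, 5->5, 3->3, 2->2, 4->4, 6->6
Step 2: d_i = R_x(i) - R_y(i); compute d_i^2.
  (1-1)^2=0, (5-5)^2=0, (6-3)^2=9, (2-2)^2=0, (4-4)^2=0, (3-6)^2=9
sum(d^2) = 18.
Step 3: rho = 1 - 6*18 / (6*(6^2 - 1)) = 1 - 108/210 = 0.485714.
Step 4: Under H0, t = rho * sqrt((n-2)/(1-rho^2)) = 1.1113 ~ t(4).
Step 5: Two-sided p-value from the t-distribution with 4 df = 0.328723.
Step 6: alpha = 0.05. fail to reject H0.

rho = 0.4857, p = 0.328723, fail to reject H0 at alpha = 0.05.


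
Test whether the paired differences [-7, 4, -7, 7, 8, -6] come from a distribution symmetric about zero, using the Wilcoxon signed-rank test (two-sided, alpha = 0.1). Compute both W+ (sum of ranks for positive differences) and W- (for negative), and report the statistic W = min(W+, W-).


Step 1: Drop any zero differences (none here) and take |d_i|.
|d| = [7, 4, 7, 7, 8, 6]
Step 2: Midrank |d_i| (ties get averaged ranks).
ranks: |7|->4, |4|->1, |7|->4, |7|->4, |8|->6, |6|->2
Step 3: Attach original signs; sum ranks with positive sign and with negative sign.
W+ = 1 + 4 + 6 = 11
W- = 4 + 4 + 2 = 10
(Check: W+ + W- = 21 should equal n(n+1)/2 = 21.)
Step 4: Test statistic W = min(W+, W-) = 10.
Step 5: Ties in |d|, so use the tie-corrected normal approximation.
        E[W] = n(n+1)/4 = 6*7/4 = 10.5.
        Tie groups: |d|=7 (t=3); sum(t^3 - t) = 24.
        Var[W] = n(n+1)(2n+1)/24 - sum(t^3-t)/48 = 546/24 - 24/48 = 22.25.
        z = (W - E[W]) / sqrt(Var[W]) = (10 - 10.5) / 4.7170 = -0.1060.
        Two-sided p = 2*Phi(z) = 0.915583.
Step 6: alpha = 0.1. fail to reject H0.

W+ = 11, W- = 10, W = min = 10, p = 0.915583, fail to reject H0.


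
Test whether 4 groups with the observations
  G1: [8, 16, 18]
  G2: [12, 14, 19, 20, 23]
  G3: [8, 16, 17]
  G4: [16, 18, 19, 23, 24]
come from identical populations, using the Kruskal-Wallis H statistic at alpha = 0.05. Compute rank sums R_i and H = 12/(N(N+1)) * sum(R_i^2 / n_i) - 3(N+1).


Step 1: Combine all N = 16 observations and assign midranks.
sorted (value, group, rank): (8,G1,1.5), (8,G3,1.5), (12,G2,3), (14,G2,4), (16,G1,6), (16,G3,6), (16,G4,6), (17,G3,8), (18,G1,9.5), (18,G4,9.5), (19,G2,11.5), (19,G4,11.5), (20,G2,13), (23,G2,14.5), (23,G4,14.5), (24,G4,16)
Step 2: Sum ranks within each group.
R_1 = 17 (n_1 = 3)
R_2 = 46 (n_2 = 5)
R_3 = 15.5 (n_3 = 3)
R_4 = 57.5 (n_4 = 5)
Step 3: H = 12/(N(N+1)) * sum(R_i^2/n_i) - 3(N+1)
     = 12/(16*17) * (17^2/3 + 46^2/5 + 15.5^2/3 + 57.5^2/5) - 3*17
     = 0.044118 * 1260.87 - 51
     = 4.626471.
Step 4: Ties present; correction factor C = 1 - 48/(16^3 - 16) = 0.988235. Corrected H = 4.626471 / 0.988235 = 4.681548.
Step 5: Under H0, H ~ chi^2(3); p-value = 0.196657.
Step 6: alpha = 0.05. fail to reject H0.

H = 4.6815, df = 3, p = 0.196657, fail to reject H0.


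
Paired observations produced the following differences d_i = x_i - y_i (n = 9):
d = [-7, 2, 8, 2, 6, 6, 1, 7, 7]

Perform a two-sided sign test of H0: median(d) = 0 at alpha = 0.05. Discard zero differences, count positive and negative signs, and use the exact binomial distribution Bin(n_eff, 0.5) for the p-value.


Step 1: Discard zero differences. Original n = 9; n_eff = number of nonzero differences = 9.
Nonzero differences (with sign): -7, +2, +8, +2, +6, +6, +1, +7, +7
Step 2: Count signs: positive = 8, negative = 1.
Step 3: Under H0: P(positive) = 0.5, so the number of positives S ~ Bin(9, 0.5).
Step 4: Two-sided exact p-value = sum of Bin(9,0.5) probabilities at or below the observed probability = 0.039062.
Step 5: alpha = 0.05. reject H0.

n_eff = 9, pos = 8, neg = 1, p = 0.039062, reject H0.


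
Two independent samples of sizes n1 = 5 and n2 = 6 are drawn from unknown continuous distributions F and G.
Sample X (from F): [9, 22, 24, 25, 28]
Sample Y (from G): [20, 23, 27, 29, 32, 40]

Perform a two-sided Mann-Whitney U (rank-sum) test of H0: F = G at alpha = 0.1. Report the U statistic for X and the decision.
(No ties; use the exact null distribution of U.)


Step 1: Combine and sort all 11 observations; assign midranks.
sorted (value, group): (9,X), (20,Y), (22,X), (23,Y), (24,X), (25,X), (27,Y), (28,X), (29,Y), (32,Y), (40,Y)
ranks: 9->1, 20->2, 22->3, 23->4, 24->5, 25->6, 27->7, 28->8, 29->9, 32->10, 40->11
Step 2: Rank sum for X: R1 = 1 + 3 + 5 + 6 + 8 = 23.
Step 3: U_X = R1 - n1(n1+1)/2 = 23 - 5*6/2 = 23 - 15 = 8.
       U_Y = n1*n2 - U_X = 30 - 8 = 22.
Step 4: No ties, so the exact null distribution of U (based on enumerating the C(11,5) = 462 equally likely rank assignments) gives the two-sided p-value.
Step 5: p-value = 0.246753; compare to alpha = 0.1. fail to reject H0.

U_X = 8, p = 0.246753, fail to reject H0 at alpha = 0.1.


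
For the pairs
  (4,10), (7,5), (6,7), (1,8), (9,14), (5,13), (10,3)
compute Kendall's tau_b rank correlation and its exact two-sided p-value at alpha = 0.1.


Step 1: Enumerate the 21 unordered pairs (i,j) with i<j and classify each by sign(x_j-x_i) * sign(y_j-y_i).
  (1,2):dx=+3,dy=-5->D; (1,3):dx=+2,dy=-3->D; (1,4):dx=-3,dy=-2->C; (1,5):dx=+5,dy=+4->C
  (1,6):dx=+1,dy=+3->C; (1,7):dx=+6,dy=-7->D; (2,3):dx=-1,dy=+2->D; (2,4):dx=-6,dy=+3->D
  (2,5):dx=+2,dy=+9->C; (2,6):dx=-2,dy=+8->D; (2,7):dx=+3,dy=-2->D; (3,4):dx=-5,dy=+1->D
  (3,5):dx=+3,dy=+7->C; (3,6):dx=-1,dy=+6->D; (3,7):dx=+4,dy=-4->D; (4,5):dx=+8,dy=+6->C
  (4,6):dx=+4,dy=+5->C; (4,7):dx=+9,dy=-5->D; (5,6):dx=-4,dy=-1->C; (5,7):dx=+1,dy=-11->D
  (6,7):dx=+5,dy=-10->D
Step 2: C = 8, D = 13, total pairs = 21.
Step 3: tau = (C - D)/(n(n-1)/2) = (8 - 13)/21 = -0.238095.
Step 4: Exact two-sided p-value (enumerate n! = 5040 permutations of y under H0): p = 0.561905.
Step 5: alpha = 0.1. fail to reject H0.

tau_b = -0.2381 (C=8, D=13), p = 0.561905, fail to reject H0.


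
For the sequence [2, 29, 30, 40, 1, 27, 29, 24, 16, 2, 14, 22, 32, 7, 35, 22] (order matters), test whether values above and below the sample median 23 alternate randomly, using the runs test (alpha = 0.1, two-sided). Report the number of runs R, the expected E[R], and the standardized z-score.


Step 1: Compute median = 23; label A = above, B = below.
Labels in order: BAAABAAABBBBABAB  (n_A = 8, n_B = 8)
Step 2: Count runs R = 9.
Step 3: Under H0 (random ordering), E[R] = 2*n_A*n_B/(n_A+n_B) + 1 = 2*8*8/16 + 1 = 9.0000.
        Var[R] = 2*n_A*n_B*(2*n_A*n_B - n_A - n_B) / ((n_A+n_B)^2 * (n_A+n_B-1)) = 14336/3840 = 3.7333.
        SD[R] = 1.9322.
Step 4: R = E[R], so z = 0 with no continuity correction.
Step 5: Two-sided p-value via normal approximation = 2*(1 - Phi(|z|)) = 1.000000.
Step 6: alpha = 0.1. fail to reject H0.

R = 9, z = 0.0000, p = 1.000000, fail to reject H0.


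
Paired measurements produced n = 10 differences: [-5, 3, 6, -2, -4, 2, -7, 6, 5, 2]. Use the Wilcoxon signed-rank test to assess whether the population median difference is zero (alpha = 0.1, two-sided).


Step 1: Drop any zero differences (none here) and take |d_i|.
|d| = [5, 3, 6, 2, 4, 2, 7, 6, 5, 2]
Step 2: Midrank |d_i| (ties get averaged ranks).
ranks: |5|->6.5, |3|->4, |6|->8.5, |2|->2, |4|->5, |2|->2, |7|->10, |6|->8.5, |5|->6.5, |2|->2
Step 3: Attach original signs; sum ranks with positive sign and with negative sign.
W+ = 4 + 8.5 + 2 + 8.5 + 6.5 + 2 = 31.5
W- = 6.5 + 2 + 5 + 10 = 23.5
(Check: W+ + W- = 55 should equal n(n+1)/2 = 55.)
Step 4: Test statistic W = min(W+, W-) = 23.5.
Step 5: Ties in |d|, so use the tie-corrected normal approximation.
        E[W] = n(n+1)/4 = 10*11/4 = 27.5.
        Tie groups: |d|=2 (t=3), |d|=5 (t=2), |d|=6 (t=2); sum(t^3 - t) = 36.
        Var[W] = n(n+1)(2n+1)/24 - sum(t^3-t)/48 = 2310/24 - 36/48 = 95.5.
        z = (W - E[W]) / sqrt(Var[W]) = (23.5 - 27.5) / 9.7724 = -0.4093.
        Two-sided p = 2*Phi(z) = 0.682308.
Step 6: alpha = 0.1. fail to reject H0.

W+ = 31.5, W- = 23.5, W = min = 23.5, p = 0.682308, fail to reject H0.


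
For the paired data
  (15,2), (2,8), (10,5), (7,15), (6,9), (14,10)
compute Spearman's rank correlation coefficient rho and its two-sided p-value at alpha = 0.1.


Step 1: Rank x and y separately (midranks; no ties here).
rank(x): 15->6, 2->1, 10->4, 7->3, 6->2, 14->5
rank(y): 2->1, 8->3, 5->2, 15->6, 9->4, 10->5
Step 2: d_i = R_x(i) - R_y(i); compute d_i^2.
  (6-1)^2=25, (1-3)^2=4, (4-2)^2=4, (3-6)^2=9, (2-4)^2=4, (5-5)^2=0
sum(d^2) = 46.
Step 3: rho = 1 - 6*46 / (6*(6^2 - 1)) = 1 - 276/210 = -0.314286.
Step 4: Under H0, t = rho * sqrt((n-2)/(1-rho^2)) = -0.6621 ~ t(4).
Step 5: Two-sided p-value from the t-distribution with 4 df = 0.544093.
Step 6: alpha = 0.1. fail to reject H0.

rho = -0.3143, p = 0.544093, fail to reject H0 at alpha = 0.1.
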